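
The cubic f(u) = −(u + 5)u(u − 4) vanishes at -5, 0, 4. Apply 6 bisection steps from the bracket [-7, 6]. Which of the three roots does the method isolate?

-5

f(-0.5) = -10.125 < 0, so the root lies in [-7, -0.5]
f(-3.75) = -36.328125 < 0, so the root lies in [-7, -3.75]
f(-5.375) = 18.896484 > 0, so the root lies in [-5.375, -3.75]
f(-4.5625) = -17.0916 < 0, so the root lies in [-5.375, -4.5625]
f(-4.96875) = -1.3926 < 0, so the root lies in [-5.375, -4.96875]
f(-5.171875) = 8.153 > 0, so the root lies in [-5.171875, -4.96875]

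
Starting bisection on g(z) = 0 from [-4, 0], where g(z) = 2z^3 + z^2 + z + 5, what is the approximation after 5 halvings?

midpoint -2: g = -9 < 0 → [-2, 0]
midpoint -1: g = 3 > 0 → [-2, -1]
midpoint -1.5: g = -1 < 0 → [-1.5, -1]
midpoint -1.25: g = 1.4062 > 0 → [-1.5, -1.25]
midpoint -1.375: g = 0.3164 > 0 → [-1.5, -1.375]

-1.375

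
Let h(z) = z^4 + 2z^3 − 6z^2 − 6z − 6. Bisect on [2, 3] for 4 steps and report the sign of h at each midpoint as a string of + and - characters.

+-++

midpoint 2.5: h = 11.8125 > 0 → [2, 2.5]
midpoint 2.25: h = -1.464844 < 0 → [2.25, 2.5]
midpoint 2.375: h = 4.515869 > 0 → [2.25, 2.375]
midpoint 2.3125: h = 1.3694 > 0 → [2.25, 2.3125]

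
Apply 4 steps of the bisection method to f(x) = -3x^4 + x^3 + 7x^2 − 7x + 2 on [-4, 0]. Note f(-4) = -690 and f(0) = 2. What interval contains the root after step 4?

[-2, -1.75]

x = -2 gives f = -12, negative; keep [-2, 0]
x = -1 gives f = 12, positive; keep [-2, -1]
x = -1.5 gives f = 9.6875, positive; keep [-2, -1.5]
x = -1.75 gives f = 2.1914, positive; keep [-2, -1.75]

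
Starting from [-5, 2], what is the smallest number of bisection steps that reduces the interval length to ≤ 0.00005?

18

Width after n steps is 7/2^n. Need 2^n ≥ 7/0.00005 = 140000.
2^17 = 131072 < 140000 ≤ 2^18 = 262144, so n = 18.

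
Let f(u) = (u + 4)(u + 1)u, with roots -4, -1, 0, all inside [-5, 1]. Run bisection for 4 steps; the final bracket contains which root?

u = -2 gives f = 4, positive; keep [-5, -2]
u = -3.5 gives f = 4.375, positive; keep [-5, -3.5]
u = -4.25 gives f = -3.453125, negative; keep [-4.25, -3.5]
u = -3.875 gives f = 1.3926, positive; keep [-4.25, -3.875]

-4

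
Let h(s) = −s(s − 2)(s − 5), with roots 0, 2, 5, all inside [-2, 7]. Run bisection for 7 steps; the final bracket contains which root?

5

m = 2.5, h(m) = 3.125 (+); new bracket [2.5, 7]
m = 4.75, h(m) = 3.265625 (+); new bracket [4.75, 7]
m = 5.875, h(m) = -19.919922 (−); new bracket [4.75, 5.875]
m = 5.3125, h(m) = -5.4993 (−); new bracket [4.75, 5.3125]
m = 5.03125, h(m) = -0.4766 (−); new bracket [4.75, 5.03125]
m = 4.890625, h(m) = 1.5462 (+); new bracket [4.890625, 5.03125]
m = 4.9609375, h(m) = 0.5738 (+); new bracket [4.9609375, 5.03125]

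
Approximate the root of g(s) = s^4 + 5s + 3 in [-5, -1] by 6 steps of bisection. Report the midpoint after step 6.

-1.4375

g(-3) = 69 > 0, so the root lies in [-3, -1]
g(-2) = 9 > 0, so the root lies in [-2, -1]
g(-1.5) = 0.5625 > 0, so the root lies in [-1.5, -1]
g(-1.25) = -0.8086 < 0, so the root lies in [-1.5, -1.25]
g(-1.375) = -0.3005 < 0, so the root lies in [-1.5, -1.375]
g(-1.4375) = 0.0825 > 0, so the root lies in [-1.4375, -1.375]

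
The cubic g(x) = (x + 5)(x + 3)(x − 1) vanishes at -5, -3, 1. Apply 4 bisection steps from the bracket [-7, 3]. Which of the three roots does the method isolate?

1

g(-2) = -9 < 0, so the root lies in [-2, 3]
g(0.5) = -9.625 < 0, so the root lies in [0.5, 3]
g(1.75) = 24.046875 > 0, so the root lies in [0.5, 1.75]
g(1.125) = 3.1582 > 0, so the root lies in [0.5, 1.125]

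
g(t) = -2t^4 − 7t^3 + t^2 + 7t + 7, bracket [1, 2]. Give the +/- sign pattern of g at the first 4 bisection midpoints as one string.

t = 1.5 gives g = -14, negative; keep [1, 1.5]
t = 1.25 gives g = -1.242188, negative; keep [1, 1.25]
t = 1.125 gives g = 2.970215, positive; keep [1.125, 1.25]
t = 1.1875 gives g = 1.0237, positive; keep [1.1875, 1.25]

--++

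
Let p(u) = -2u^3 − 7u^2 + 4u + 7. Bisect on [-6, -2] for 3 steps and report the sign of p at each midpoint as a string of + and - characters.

+--

u = -4 gives p = 7, positive; keep [-4, -2]
u = -3 gives p = -14, negative; keep [-4, -3]
u = -3.5 gives p = -7, negative; keep [-4, -3.5]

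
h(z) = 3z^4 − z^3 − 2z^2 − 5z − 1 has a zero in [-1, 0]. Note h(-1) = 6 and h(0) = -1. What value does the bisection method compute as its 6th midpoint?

h(-0.5) = 1.3125 > 0, so the root lies in [-0.5, 0]
h(-0.25) = 0.152344 > 0, so the root lies in [-0.25, 0]
h(-0.125) = -0.403564 < 0, so the root lies in [-0.25, -0.125]
h(-0.1875) = -0.1225 < 0, so the root lies in [-0.25, -0.1875]
h(-0.21875) = 0.0154 > 0, so the root lies in [-0.21875, -0.1875]
h(-0.203125) = -0.0534 < 0, so the root lies in [-0.21875, -0.203125]

-0.203125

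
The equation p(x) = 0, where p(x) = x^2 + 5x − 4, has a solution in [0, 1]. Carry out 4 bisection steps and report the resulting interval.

[0.6875, 0.75]

x = 0.5 gives p = -1.25, negative; keep [0.5, 1]
x = 0.75 gives p = 0.3125, positive; keep [0.5, 0.75]
x = 0.625 gives p = -0.484375, negative; keep [0.625, 0.75]
x = 0.6875 gives p = -0.0898, negative; keep [0.6875, 0.75]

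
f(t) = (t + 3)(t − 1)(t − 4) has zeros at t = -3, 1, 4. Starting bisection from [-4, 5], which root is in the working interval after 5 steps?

-3

m = 0.5, f(m) = 6.125 (+); new bracket [-4, 0.5]
m = -1.75, f(m) = 19.765625 (+); new bracket [-4, -1.75]
m = -2.875, f(m) = 3.330078 (+); new bracket [-4, -2.875]
m = -3.4375, f(m) = -14.4392 (−); new bracket [-3.4375, -2.875]
m = -3.15625, f(m) = -4.6474 (−); new bracket [-3.15625, -2.875]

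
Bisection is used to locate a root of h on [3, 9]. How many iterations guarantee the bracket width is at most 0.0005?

14

Width after n steps is 6/2^n. Need 2^n ≥ 6/0.0005 = 12000.
2^13 = 8192 < 12000 ≤ 2^14 = 16384, so n = 14.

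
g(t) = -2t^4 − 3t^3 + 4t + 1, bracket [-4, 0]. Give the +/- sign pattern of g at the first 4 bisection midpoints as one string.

t = -2 gives g = -15, negative; keep [-2, 0]
t = -1 gives g = -2, negative; keep [-1, 0]
t = -0.5 gives g = -0.75, negative; keep [-0.5, 0]
t = -0.25 gives g = 0.0391, positive; keep [-0.5, -0.25]

---+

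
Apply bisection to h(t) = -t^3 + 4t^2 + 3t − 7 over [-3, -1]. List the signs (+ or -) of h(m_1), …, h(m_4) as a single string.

t = -2 gives h = 11, positive; keep [-2, -1]
t = -1.5 gives h = 0.875, positive; keep [-1.5, -1]
t = -1.25 gives h = -2.546875, negative; keep [-1.5, -1.25]
t = -1.375 gives h = -0.9629, negative; keep [-1.5, -1.375]

++--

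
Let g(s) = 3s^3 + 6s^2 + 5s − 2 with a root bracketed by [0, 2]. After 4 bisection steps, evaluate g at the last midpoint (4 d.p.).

midpoint 1: g = 12 > 0 → [0, 1]
midpoint 0.5: g = 2.375 > 0 → [0, 0.5]
midpoint 0.25: g = -0.328125 < 0 → [0.25, 0.5]
midpoint 0.375: g = 0.877 > 0 → [0.25, 0.375]

0.8770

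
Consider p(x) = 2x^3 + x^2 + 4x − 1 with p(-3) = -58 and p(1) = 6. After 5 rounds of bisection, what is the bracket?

m = -1, p(m) = -6 (−); new bracket [-1, 1]
m = 0, p(m) = -1 (−); new bracket [0, 1]
m = 0.5, p(m) = 1.5 (+); new bracket [0, 0.5]
m = 0.25, p(m) = 0.0938 (+); new bracket [0, 0.25]
m = 0.125, p(m) = -0.4805 (−); new bracket [0.125, 0.25]

[0.125, 0.25]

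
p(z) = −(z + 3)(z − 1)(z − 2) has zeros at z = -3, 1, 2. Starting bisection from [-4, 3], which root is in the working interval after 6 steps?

-3

m = -0.5, p(m) = -9.375 (−); new bracket [-4, -0.5]
m = -2.25, p(m) = -10.359375 (−); new bracket [-4, -2.25]
m = -3.125, p(m) = 2.642578 (+); new bracket [-3.125, -2.25]
m = -2.6875, p(m) = -5.4016 (−); new bracket [-3.125, -2.6875]
m = -2.90625, p(m) = -1.7967 (−); new bracket [-3.125, -2.90625]
m = -3.015625, p(m) = 0.3147 (+); new bracket [-3.015625, -2.90625]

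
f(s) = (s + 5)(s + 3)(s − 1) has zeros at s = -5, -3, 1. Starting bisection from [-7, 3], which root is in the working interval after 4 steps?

m = -2, f(m) = -9 (−); new bracket [-2, 3]
m = 0.5, f(m) = -9.625 (−); new bracket [0.5, 3]
m = 1.75, f(m) = 24.046875 (+); new bracket [0.5, 1.75]
m = 1.125, f(m) = 3.1582 (+); new bracket [0.5, 1.125]

1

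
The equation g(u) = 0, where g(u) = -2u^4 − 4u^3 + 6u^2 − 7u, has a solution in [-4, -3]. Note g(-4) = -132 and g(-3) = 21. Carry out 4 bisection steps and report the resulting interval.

[-3.3125, -3.25]

midpoint -3.5: g = -30.625 < 0 → [-3.5, -3]
midpoint -3.25: g = 0.304688 > 0 → [-3.5, -3.25]
midpoint -3.375: g = -13.750488 < 0 → [-3.375, -3.25]
midpoint -3.3125: g = -6.3872 < 0 → [-3.3125, -3.25]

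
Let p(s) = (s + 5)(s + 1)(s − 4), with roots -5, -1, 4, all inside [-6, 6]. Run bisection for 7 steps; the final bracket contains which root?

midpoint 0: p = -20 < 0 → [0, 6]
midpoint 3: p = -32 < 0 → [3, 6]
midpoint 4.5: p = 26.125 > 0 → [3, 4.5]
midpoint 3.75: p = -10.3906 < 0 → [3.75, 4.5]
midpoint 4.125: p = 5.8457 > 0 → [3.75, 4.125]
midpoint 3.9375: p = -2.7581 < 0 → [3.9375, 4.125]
midpoint 4.03125: p = 1.42 > 0 → [3.9375, 4.03125]

4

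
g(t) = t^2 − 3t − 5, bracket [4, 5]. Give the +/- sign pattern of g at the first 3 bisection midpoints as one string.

++-

midpoint 4.5: g = 1.75 > 0 → [4, 4.5]
midpoint 4.25: g = 0.3125 > 0 → [4, 4.25]
midpoint 4.125: g = -0.359375 < 0 → [4.125, 4.25]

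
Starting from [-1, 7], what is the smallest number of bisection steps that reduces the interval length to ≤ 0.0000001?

27

Width after n steps is 8/2^n. Need 2^n ≥ 8/0.0000001 = 80000000.
2^26 = 67108864 < 80000000 ≤ 2^27 = 134217728, so n = 27.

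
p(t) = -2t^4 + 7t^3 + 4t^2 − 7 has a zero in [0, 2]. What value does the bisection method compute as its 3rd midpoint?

0.75

t = 1 gives p = 2, positive; keep [0, 1]
t = 0.5 gives p = -5.25, negative; keep [0.5, 1]
t = 0.75 gives p = -2.429688, negative; keep [0.75, 1]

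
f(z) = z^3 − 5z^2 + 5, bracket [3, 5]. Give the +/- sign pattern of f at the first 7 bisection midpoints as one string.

---++-+

f(4) = -11 < 0, so the root lies in [4, 5]
f(4.5) = -5.125 < 0, so the root lies in [4.5, 5]
f(4.75) = -0.640625 < 0, so the root lies in [4.75, 5]
f(4.875) = 2.0293 > 0, so the root lies in [4.75, 4.875]
f(4.8125) = 0.6575 > 0, so the root lies in [4.75, 4.8125]
f(4.78125) = -0.0007 < 0, so the root lies in [4.78125, 4.8125]
f(4.796875) = 0.3261 > 0, so the root lies in [4.78125, 4.796875]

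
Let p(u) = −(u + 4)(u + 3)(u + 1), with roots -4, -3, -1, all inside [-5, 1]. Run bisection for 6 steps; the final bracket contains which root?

p(-2) = 2 > 0, so the root lies in [-2, 1]
p(-0.5) = -4.375 < 0, so the root lies in [-2, -0.5]
p(-1.25) = 1.203125 > 0, so the root lies in [-1.25, -0.5]
p(-0.875) = -0.8301 < 0, so the root lies in [-1.25, -0.875]
p(-1.0625) = 0.3557 > 0, so the root lies in [-1.0625, -0.875]
p(-0.96875) = -0.1924 < 0, so the root lies in [-1.0625, -0.96875]

-1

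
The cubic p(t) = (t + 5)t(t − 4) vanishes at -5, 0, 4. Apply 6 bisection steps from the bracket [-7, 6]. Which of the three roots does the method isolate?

m = -0.5, p(m) = 10.125 (+); new bracket [-7, -0.5]
m = -3.75, p(m) = 36.328125 (+); new bracket [-7, -3.75]
m = -5.375, p(m) = -18.896484 (−); new bracket [-5.375, -3.75]
m = -4.5625, p(m) = 17.0916 (+); new bracket [-5.375, -4.5625]
m = -4.96875, p(m) = 1.3926 (+); new bracket [-5.375, -4.96875]
m = -5.171875, p(m) = -8.153 (−); new bracket [-5.171875, -4.96875]

-5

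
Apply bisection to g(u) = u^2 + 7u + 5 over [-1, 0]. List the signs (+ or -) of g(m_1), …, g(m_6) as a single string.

++--++

g(-0.5) = 1.75 > 0, so the root lies in [-1, -0.5]
g(-0.75) = 0.3125 > 0, so the root lies in [-1, -0.75]
g(-0.875) = -0.359375 < 0, so the root lies in [-0.875, -0.75]
g(-0.8125) = -0.0273 < 0, so the root lies in [-0.8125, -0.75]
g(-0.78125) = 0.1416 > 0, so the root lies in [-0.8125, -0.78125]
g(-0.796875) = 0.0569 > 0, so the root lies in [-0.8125, -0.796875]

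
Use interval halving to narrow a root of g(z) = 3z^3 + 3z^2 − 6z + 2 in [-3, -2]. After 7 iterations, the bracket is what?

[-2.109375, -2.1015625]

m = -2.5, g(m) = -11.125 (−); new bracket [-2.5, -2]
m = -2.25, g(m) = -3.484375 (−); new bracket [-2.25, -2]
m = -2.125, g(m) = -0.490234 (−); new bracket [-2.125, -2]
m = -2.0625, g(m) = 0.8157 (+); new bracket [-2.125, -2.0625]
m = -2.09375, g(m) = 0.1782 (+); new bracket [-2.125, -2.09375]
m = -2.109375, g(m) = -0.1521 (−); new bracket [-2.109375, -2.09375]
m = -2.1015625, g(m) = 0.014 (+); new bracket [-2.109375, -2.1015625]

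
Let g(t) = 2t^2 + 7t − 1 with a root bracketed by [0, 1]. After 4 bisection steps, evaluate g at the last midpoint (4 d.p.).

0.3828

g(0.5) = 3 > 0, so the root lies in [0, 0.5]
g(0.25) = 0.875 > 0, so the root lies in [0, 0.25]
g(0.125) = -0.09375 < 0, so the root lies in [0.125, 0.25]
g(0.1875) = 0.3828 > 0, so the root lies in [0.125, 0.1875]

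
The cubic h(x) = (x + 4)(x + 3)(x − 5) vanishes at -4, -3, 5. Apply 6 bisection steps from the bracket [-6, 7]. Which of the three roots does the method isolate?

x = 0.5 gives h = -70.875, negative; keep [0.5, 7]
x = 3.75 gives h = -65.390625, negative; keep [3.75, 7]
x = 5.375 gives h = 29.443359, positive; keep [3.75, 5.375]
x = 4.5625 gives h = -28.3298, negative; keep [4.5625, 5.375]
x = 4.96875 gives h = -2.2334, negative; keep [4.96875, 5.375]
x = 5.171875 gives h = 12.8823, positive; keep [4.96875, 5.171875]

5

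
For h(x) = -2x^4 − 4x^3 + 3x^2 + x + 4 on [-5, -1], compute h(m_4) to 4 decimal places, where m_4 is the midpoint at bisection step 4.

x = -3 gives h = -26, negative; keep [-3, -1]
x = -2 gives h = 14, positive; keep [-3, -2]
x = -2.5 gives h = 4.625, positive; keep [-3, -2.5]
x = -2.75 gives h = -7.2578, negative; keep [-2.75, -2.5]

-7.2578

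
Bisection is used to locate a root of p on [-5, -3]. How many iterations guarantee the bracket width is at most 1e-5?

18

Width after n steps is 2/2^n. Need 2^n ≥ 2/1e-5 = 200000.
2^17 = 131072 < 200000 ≤ 2^18 = 262144, so n = 18.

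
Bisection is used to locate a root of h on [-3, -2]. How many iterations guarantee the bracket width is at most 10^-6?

20

Width after n steps is 1/2^n. Need 2^n ≥ 1/10^-6 = 1000000.
2^19 = 524288 < 1000000 ≤ 2^20 = 1048576, so n = 20.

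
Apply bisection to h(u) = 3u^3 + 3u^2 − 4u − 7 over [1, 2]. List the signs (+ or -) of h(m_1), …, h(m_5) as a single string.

h(1.5) = 3.875 > 0, so the root lies in [1, 1.5]
h(1.25) = -1.453125 < 0, so the root lies in [1.25, 1.5]
h(1.375) = 0.970703 > 0, so the root lies in [1.25, 1.375]
h(1.3125) = -0.2991 < 0, so the root lies in [1.3125, 1.375]
h(1.34375) = 0.3211 > 0, so the root lies in [1.3125, 1.34375]

+-+-+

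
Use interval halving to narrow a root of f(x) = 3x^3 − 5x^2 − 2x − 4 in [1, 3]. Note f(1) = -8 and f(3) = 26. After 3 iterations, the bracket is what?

m = 2, f(m) = -4 (−); new bracket [2, 3]
m = 2.5, f(m) = 6.625 (+); new bracket [2, 2.5]
m = 2.25, f(m) = 0.359375 (+); new bracket [2, 2.25]

[2, 2.25]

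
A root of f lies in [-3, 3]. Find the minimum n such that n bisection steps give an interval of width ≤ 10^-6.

23

Width after n steps is 6/2^n. Need 2^n ≥ 6/10^-6 = 6000000.
2^22 = 4194304 < 6000000 ≤ 2^23 = 8388608, so n = 23.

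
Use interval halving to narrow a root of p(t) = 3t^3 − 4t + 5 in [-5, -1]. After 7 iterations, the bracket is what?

[-1.5625, -1.53125]

t = -3 gives p = -64, negative; keep [-3, -1]
t = -2 gives p = -11, negative; keep [-2, -1]
t = -1.5 gives p = 0.875, positive; keep [-2, -1.5]
t = -1.75 gives p = -4.0781, negative; keep [-1.75, -1.5]
t = -1.625 gives p = -1.373, negative; keep [-1.625, -1.5]
t = -1.5625 gives p = -0.1941, negative; keep [-1.5625, -1.5]
t = -1.53125 gives p = 0.3539, positive; keep [-1.5625, -1.53125]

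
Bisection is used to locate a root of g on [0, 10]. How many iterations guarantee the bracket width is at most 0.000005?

Width after n steps is 10/2^n. Need 2^n ≥ 10/0.000005 = 2000000.
2^20 = 1048576 < 2000000 ≤ 2^21 = 2097152, so n = 21.

21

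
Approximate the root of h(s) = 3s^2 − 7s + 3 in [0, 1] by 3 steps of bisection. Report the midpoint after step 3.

0.625

midpoint 0.5: h = 0.25 > 0 → [0.5, 1]
midpoint 0.75: h = -0.5625 < 0 → [0.5, 0.75]
midpoint 0.625: h = -0.203125 < 0 → [0.5, 0.625]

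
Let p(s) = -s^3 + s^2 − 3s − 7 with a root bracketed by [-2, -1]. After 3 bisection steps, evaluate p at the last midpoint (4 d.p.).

-0.9355

s = -1.5 gives p = 3.125, positive; keep [-1.5, -1]
s = -1.25 gives p = 0.265625, positive; keep [-1.25, -1]
s = -1.125 gives p = -0.935547, negative; keep [-1.25, -1.125]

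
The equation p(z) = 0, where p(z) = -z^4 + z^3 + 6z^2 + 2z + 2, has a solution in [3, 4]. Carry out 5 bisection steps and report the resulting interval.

midpoint 3.5: p = -24.6875 < 0 → [3, 3.5]
midpoint 3.25: p = -5.363281 < 0 → [3, 3.25]
midpoint 3.125: p = 1.993896 > 0 → [3.125, 3.25]
midpoint 3.1875: p = -1.5073 < 0 → [3.125, 3.1875]
midpoint 3.15625: p = 0.2865 > 0 → [3.15625, 3.1875]

[3.15625, 3.1875]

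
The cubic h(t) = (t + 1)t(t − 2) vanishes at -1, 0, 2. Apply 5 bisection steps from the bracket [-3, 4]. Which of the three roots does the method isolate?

2

m = 0.5, h(m) = -1.125 (−); new bracket [0.5, 4]
m = 2.25, h(m) = 1.828125 (+); new bracket [0.5, 2.25]
m = 1.375, h(m) = -2.041016 (−); new bracket [1.375, 2.25]
m = 1.8125, h(m) = -0.9558 (−); new bracket [1.8125, 2.25]
m = 2.03125, h(m) = 0.1924 (+); new bracket [1.8125, 2.03125]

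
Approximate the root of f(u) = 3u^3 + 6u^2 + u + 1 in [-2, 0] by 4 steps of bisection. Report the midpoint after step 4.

-1.875

u = -1 gives f = 3, positive; keep [-2, -1]
u = -1.5 gives f = 2.875, positive; keep [-2, -1.5]
u = -1.75 gives f = 1.546875, positive; keep [-2, -1.75]
u = -1.875 gives f = 0.4434, positive; keep [-2, -1.875]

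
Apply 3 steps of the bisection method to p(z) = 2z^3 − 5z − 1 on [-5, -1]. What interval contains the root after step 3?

z = -3 gives p = -40, negative; keep [-3, -1]
z = -2 gives p = -7, negative; keep [-2, -1]
z = -1.5 gives p = -0.25, negative; keep [-1.5, -1]

[-1.5, -1]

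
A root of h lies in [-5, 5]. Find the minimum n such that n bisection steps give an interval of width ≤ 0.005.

11

Width after n steps is 10/2^n. Need 2^n ≥ 10/0.005 = 2000.
2^10 = 1024 < 2000 ≤ 2^11 = 2048, so n = 11.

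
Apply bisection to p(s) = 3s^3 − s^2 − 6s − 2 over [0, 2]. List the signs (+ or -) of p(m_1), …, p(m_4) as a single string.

--+-

m = 1, p(m) = -6 (−); new bracket [1, 2]
m = 1.5, p(m) = -3.125 (−); new bracket [1.5, 2]
m = 1.75, p(m) = 0.515625 (+); new bracket [1.5, 1.75]
m = 1.625, p(m) = -1.5176 (−); new bracket [1.625, 1.75]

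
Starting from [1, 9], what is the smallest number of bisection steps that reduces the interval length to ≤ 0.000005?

21

Width after n steps is 8/2^n. Need 2^n ≥ 8/0.000005 = 1600000.
2^20 = 1048576 < 1600000 ≤ 2^21 = 2097152, so n = 21.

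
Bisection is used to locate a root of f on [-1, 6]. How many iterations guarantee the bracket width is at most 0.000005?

21

Width after n steps is 7/2^n. Need 2^n ≥ 7/0.000005 = 1400000.
2^20 = 1048576 < 1400000 ≤ 2^21 = 2097152, so n = 21.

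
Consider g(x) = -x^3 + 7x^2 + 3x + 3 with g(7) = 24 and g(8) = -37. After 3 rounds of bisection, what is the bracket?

x = 7.5 gives g = -2.625, negative; keep [7, 7.5]
x = 7.25 gives g = 11.609375, positive; keep [7.25, 7.5]
x = 7.375 gives g = 4.728516, positive; keep [7.375, 7.5]

[7.375, 7.5]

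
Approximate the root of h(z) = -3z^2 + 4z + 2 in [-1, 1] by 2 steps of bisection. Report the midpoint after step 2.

-0.5

midpoint 0: h = 2 > 0 → [-1, 0]
midpoint -0.5: h = -0.75 < 0 → [-0.5, 0]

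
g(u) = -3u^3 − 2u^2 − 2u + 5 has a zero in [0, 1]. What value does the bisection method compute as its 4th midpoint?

u = 0.5 gives g = 3.125, positive; keep [0.5, 1]
u = 0.75 gives g = 1.109375, positive; keep [0.75, 1]
u = 0.875 gives g = -0.291016, negative; keep [0.75, 0.875]
u = 0.8125 gives g = 0.4456, positive; keep [0.8125, 0.875]

0.8125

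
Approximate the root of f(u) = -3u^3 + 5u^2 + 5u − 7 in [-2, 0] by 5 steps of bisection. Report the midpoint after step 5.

-1.1875

u = -1 gives f = -4, negative; keep [-2, -1]
u = -1.5 gives f = 6.875, positive; keep [-1.5, -1]
u = -1.25 gives f = 0.421875, positive; keep [-1.25, -1]
u = -1.125 gives f = -2.0254, negative; keep [-1.25, -1.125]
u = -1.1875 gives f = -0.863, negative; keep [-1.25, -1.1875]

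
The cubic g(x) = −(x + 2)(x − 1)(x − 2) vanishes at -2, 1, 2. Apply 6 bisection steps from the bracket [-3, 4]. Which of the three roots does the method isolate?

-2

x = 0.5 gives g = -1.875, negative; keep [-3, 0.5]
x = -1.25 gives g = -5.484375, negative; keep [-3, -1.25]
x = -2.125 gives g = 1.611328, positive; keep [-2.125, -1.25]
x = -1.6875 gives g = -3.0969, negative; keep [-2.125, -1.6875]
x = -1.90625 gives g = -1.0643, negative; keep [-2.125, -1.90625]
x = -2.015625 gives g = 0.1892, positive; keep [-2.015625, -1.90625]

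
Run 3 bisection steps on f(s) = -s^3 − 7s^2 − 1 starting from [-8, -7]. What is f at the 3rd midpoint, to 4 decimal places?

5.3457

f(-7.5) = 27.125 > 0, so the root lies in [-7.5, -7]
f(-7.25) = 12.140625 > 0, so the root lies in [-7.25, -7]
f(-7.125) = 5.345703 > 0, so the root lies in [-7.125, -7]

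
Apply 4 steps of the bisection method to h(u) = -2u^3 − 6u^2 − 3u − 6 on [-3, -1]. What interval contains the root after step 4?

[-2.875, -2.75]

h(-2) = -8 < 0, so the root lies in [-3, -2]
h(-2.5) = -4.75 < 0, so the root lies in [-3, -2.5]
h(-2.75) = -1.53125 < 0, so the root lies in [-3, -2.75]
h(-2.875) = 0.5586 > 0, so the root lies in [-2.875, -2.75]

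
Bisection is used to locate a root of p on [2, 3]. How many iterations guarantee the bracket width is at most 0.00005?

15

Width after n steps is 1/2^n. Need 2^n ≥ 1/0.00005 = 20000.
2^14 = 16384 < 20000 ≤ 2^15 = 32768, so n = 15.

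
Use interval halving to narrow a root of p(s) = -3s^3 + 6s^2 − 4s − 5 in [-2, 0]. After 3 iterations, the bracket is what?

p(-1) = 8 > 0, so the root lies in [-1, 0]
p(-0.5) = -1.125 < 0, so the root lies in [-1, -0.5]
p(-0.75) = 2.640625 > 0, so the root lies in [-0.75, -0.5]

[-0.75, -0.5]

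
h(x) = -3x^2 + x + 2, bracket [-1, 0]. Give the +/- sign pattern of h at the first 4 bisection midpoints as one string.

+-+-

x = -0.5 gives h = 0.75, positive; keep [-1, -0.5]
x = -0.75 gives h = -0.4375, negative; keep [-0.75, -0.5]
x = -0.625 gives h = 0.203125, positive; keep [-0.75, -0.625]
x = -0.6875 gives h = -0.1055, negative; keep [-0.6875, -0.625]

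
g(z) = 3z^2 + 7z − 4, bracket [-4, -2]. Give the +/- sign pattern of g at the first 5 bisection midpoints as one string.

midpoint -3: g = 2 > 0 → [-3, -2]
midpoint -2.5: g = -2.75 < 0 → [-3, -2.5]
midpoint -2.75: g = -0.5625 < 0 → [-3, -2.75]
midpoint -2.875: g = 0.6719 > 0 → [-2.875, -2.75]
midpoint -2.8125: g = 0.043 > 0 → [-2.8125, -2.75]

+--++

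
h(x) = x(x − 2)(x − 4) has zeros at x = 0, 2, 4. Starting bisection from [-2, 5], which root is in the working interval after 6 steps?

0

h(1.5) = 1.875 > 0, so the root lies in [-2, 1.5]
h(-0.25) = -2.390625 < 0, so the root lies in [-0.25, 1.5]
h(0.625) = 2.900391 > 0, so the root lies in [-0.25, 0.625]
h(0.1875) = 1.2957 > 0, so the root lies in [-0.25, 0.1875]
h(-0.03125) = -0.2559 < 0, so the root lies in [-0.03125, 0.1875]
h(0.078125) = 0.5889 > 0, so the root lies in [-0.03125, 0.078125]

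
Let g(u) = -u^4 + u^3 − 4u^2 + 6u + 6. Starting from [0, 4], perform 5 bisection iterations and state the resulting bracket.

[1.75, 1.875]

u = 2 gives g = -6, negative; keep [0, 2]
u = 1 gives g = 8, positive; keep [1, 2]
u = 1.5 gives g = 4.3125, positive; keep [1.5, 2]
u = 1.75 gives g = 0.2305, positive; keep [1.75, 2]
u = 1.875 gives g = -2.5803, negative; keep [1.75, 1.875]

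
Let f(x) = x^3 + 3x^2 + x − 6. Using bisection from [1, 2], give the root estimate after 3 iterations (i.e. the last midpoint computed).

m = 1.5, f(m) = 5.625 (+); new bracket [1, 1.5]
m = 1.25, f(m) = 1.890625 (+); new bracket [1, 1.25]
m = 1.125, f(m) = 0.345703 (+); new bracket [1, 1.125]

1.125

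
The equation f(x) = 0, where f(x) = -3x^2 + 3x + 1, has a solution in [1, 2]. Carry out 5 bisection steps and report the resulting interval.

f(1.5) = -1.25 < 0, so the root lies in [1, 1.5]
f(1.25) = 0.0625 > 0, so the root lies in [1.25, 1.5]
f(1.375) = -0.546875 < 0, so the root lies in [1.25, 1.375]
f(1.3125) = -0.2305 < 0, so the root lies in [1.25, 1.3125]
f(1.28125) = -0.0811 < 0, so the root lies in [1.25, 1.28125]

[1.25, 1.28125]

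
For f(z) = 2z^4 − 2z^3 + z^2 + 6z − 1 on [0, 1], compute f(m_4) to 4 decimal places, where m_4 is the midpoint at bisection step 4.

0.1494

f(0.5) = 2.125 > 0, so the root lies in [0, 0.5]
f(0.25) = 0.539062 > 0, so the root lies in [0, 0.25]
f(0.125) = -0.237793 < 0, so the root lies in [0.125, 0.25]
f(0.1875) = 0.1494 > 0, so the root lies in [0.125, 0.1875]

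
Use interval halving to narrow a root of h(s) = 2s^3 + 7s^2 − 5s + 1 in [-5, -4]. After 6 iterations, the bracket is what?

midpoint -4.5: h = -17 < 0 → [-4.5, -4]
midpoint -4.25: h = -4.84375 < 0 → [-4.25, -4]
midpoint -4.125: h = 0.355469 > 0 → [-4.25, -4.125]
midpoint -4.1875: h = -2.1733 < 0 → [-4.1875, -4.125]
midpoint -4.15625: h = -0.8914 < 0 → [-4.15625, -4.125]
midpoint -4.140625: h = -0.2636 < 0 → [-4.140625, -4.125]

[-4.140625, -4.125]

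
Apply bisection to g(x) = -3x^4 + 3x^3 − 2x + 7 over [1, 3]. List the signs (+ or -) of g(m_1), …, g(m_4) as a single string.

--++

g(2) = -21 < 0, so the root lies in [1, 2]
g(1.5) = -1.0625 < 0, so the root lies in [1, 1.5]
g(1.25) = 3.035156 > 0, so the root lies in [1.25, 1.5]
g(1.375) = 1.3254 > 0, so the root lies in [1.375, 1.5]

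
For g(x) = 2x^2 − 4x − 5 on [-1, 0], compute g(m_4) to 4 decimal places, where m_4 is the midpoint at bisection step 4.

midpoint -0.5: g = -2.5 < 0 → [-1, -0.5]
midpoint -0.75: g = -0.875 < 0 → [-1, -0.75]
midpoint -0.875: g = 0.03125 > 0 → [-0.875, -0.75]
midpoint -0.8125: g = -0.4297 < 0 → [-0.875, -0.8125]

-0.4297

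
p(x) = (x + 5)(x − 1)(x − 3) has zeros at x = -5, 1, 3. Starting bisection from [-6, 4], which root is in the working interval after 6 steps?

-5

x = -1 gives p = 32, positive; keep [-6, -1]
x = -3.5 gives p = 43.875, positive; keep [-6, -3.5]
x = -4.75 gives p = 11.140625, positive; keep [-6, -4.75]
x = -5.375 gives p = -20.0215, negative; keep [-5.375, -4.75]
x = -5.0625 gives p = -3.0549, negative; keep [-5.0625, -4.75]
x = -4.90625 gives p = 4.3778, positive; keep [-5.0625, -4.90625]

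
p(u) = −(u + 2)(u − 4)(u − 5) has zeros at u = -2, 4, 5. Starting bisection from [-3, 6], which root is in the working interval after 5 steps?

midpoint 1.5: p = -30.625 < 0 → [-3, 1.5]
midpoint -0.75: p = -34.140625 < 0 → [-3, -0.75]
midpoint -1.875: p = -5.048828 < 0 → [-3, -1.875]
midpoint -2.4375: p = 20.947 > 0 → [-2.4375, -1.875]
midpoint -2.15625: p = 6.8837 > 0 → [-2.15625, -1.875]

-2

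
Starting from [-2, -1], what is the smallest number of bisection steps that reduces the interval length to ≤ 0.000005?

Width after n steps is 1/2^n. Need 2^n ≥ 1/0.000005 = 200000.
2^17 = 131072 < 200000 ≤ 2^18 = 262144, so n = 18.

18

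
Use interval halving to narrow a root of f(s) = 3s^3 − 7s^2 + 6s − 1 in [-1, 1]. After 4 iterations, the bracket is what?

[0.125, 0.25]

midpoint 0: f = -1 < 0 → [0, 1]
midpoint 0.5: f = 0.625 > 0 → [0, 0.5]
midpoint 0.25: f = 0.109375 > 0 → [0, 0.25]
midpoint 0.125: f = -0.3535 < 0 → [0.125, 0.25]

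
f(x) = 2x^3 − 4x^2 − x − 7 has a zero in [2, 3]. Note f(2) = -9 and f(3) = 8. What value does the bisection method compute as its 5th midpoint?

2.65625

m = 2.5, f(m) = -3.25 (−); new bracket [2.5, 3]
m = 2.75, f(m) = 1.59375 (+); new bracket [2.5, 2.75]
m = 2.625, f(m) = -1.011719 (−); new bracket [2.625, 2.75]
m = 2.6875, f(m) = 0.2437 (+); new bracket [2.625, 2.6875]
m = 2.65625, f(m) = -0.3957 (−); new bracket [2.65625, 2.6875]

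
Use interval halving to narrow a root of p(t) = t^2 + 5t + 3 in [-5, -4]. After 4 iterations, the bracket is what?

[-4.3125, -4.25]

m = -4.5, p(m) = 0.75 (+); new bracket [-4.5, -4]
m = -4.25, p(m) = -0.1875 (−); new bracket [-4.5, -4.25]
m = -4.375, p(m) = 0.265625 (+); new bracket [-4.375, -4.25]
m = -4.3125, p(m) = 0.0352 (+); new bracket [-4.3125, -4.25]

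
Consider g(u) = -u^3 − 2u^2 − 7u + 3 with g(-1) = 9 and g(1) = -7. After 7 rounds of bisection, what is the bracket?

[0.375, 0.390625]

midpoint 0: g = 3 > 0 → [0, 1]
midpoint 0.5: g = -1.125 < 0 → [0, 0.5]
midpoint 0.25: g = 1.109375 > 0 → [0.25, 0.5]
midpoint 0.375: g = 0.041 > 0 → [0.375, 0.5]
midpoint 0.4375: g = -0.5291 < 0 → [0.375, 0.4375]
midpoint 0.40625: g = -0.2409 < 0 → [0.375, 0.40625]
midpoint 0.390625: g = -0.0992 < 0 → [0.375, 0.390625]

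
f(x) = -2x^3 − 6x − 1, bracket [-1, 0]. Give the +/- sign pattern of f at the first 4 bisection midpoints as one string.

++-+

m = -0.5, f(m) = 2.25 (+); new bracket [-0.5, 0]
m = -0.25, f(m) = 0.53125 (+); new bracket [-0.25, 0]
m = -0.125, f(m) = -0.246094 (−); new bracket [-0.25, -0.125]
m = -0.1875, f(m) = 0.1382 (+); new bracket [-0.1875, -0.125]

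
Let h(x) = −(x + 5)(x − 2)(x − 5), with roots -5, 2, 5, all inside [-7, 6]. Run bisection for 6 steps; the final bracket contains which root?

-5

m = -0.5, h(m) = -61.875 (−); new bracket [-7, -0.5]
m = -3.75, h(m) = -62.890625 (−); new bracket [-7, -3.75]
m = -5.375, h(m) = 28.693359 (+); new bracket [-5.375, -3.75]
m = -4.5625, h(m) = -27.4548 (−); new bracket [-5.375, -4.5625]
m = -4.96875, h(m) = -2.1709 (−); new bracket [-5.375, -4.96875]
m = -5.171875, h(m) = 12.5385 (+); new bracket [-5.171875, -4.96875]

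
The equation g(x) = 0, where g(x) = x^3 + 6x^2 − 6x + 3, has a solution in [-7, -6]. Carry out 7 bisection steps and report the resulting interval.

m = -6.5, g(m) = 20.875 (+); new bracket [-7, -6.5]
m = -6.75, g(m) = 9.328125 (+); new bracket [-7, -6.75]
m = -6.875, g(m) = 2.892578 (+); new bracket [-7, -6.875]
m = -6.9375, g(m) = -0.4958 (−); new bracket [-6.9375, -6.875]
m = -6.90625, g(m) = 1.2127 (+); new bracket [-6.9375, -6.90625]
m = -6.921875, g(m) = 0.362 (+); new bracket [-6.9375, -6.921875]
m = -6.9296875, g(m) = -0.066 (−); new bracket [-6.9296875, -6.921875]

[-6.9296875, -6.921875]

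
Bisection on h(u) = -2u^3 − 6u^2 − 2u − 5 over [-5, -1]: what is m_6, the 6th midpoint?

u = -3 gives h = 1, positive; keep [-3, -1]
u = -2 gives h = -9, negative; keep [-3, -2]
u = -2.5 gives h = -6.25, negative; keep [-3, -2.5]
u = -2.75 gives h = -3.2812, negative; keep [-3, -2.75]
u = -2.875 gives h = -1.3164, negative; keep [-3, -2.875]
u = -2.9375 gives h = -0.2036, negative; keep [-3, -2.9375]

-2.9375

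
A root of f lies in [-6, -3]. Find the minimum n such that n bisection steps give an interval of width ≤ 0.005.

Width after n steps is 3/2^n. Need 2^n ≥ 3/0.005 = 600.
2^9 = 512 < 600 ≤ 2^10 = 1024, so n = 10.

10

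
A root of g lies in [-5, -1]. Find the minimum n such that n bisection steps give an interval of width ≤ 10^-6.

22

Width after n steps is 4/2^n. Need 2^n ≥ 4/10^-6 = 4000000.
2^21 = 2097152 < 4000000 ≤ 2^22 = 4194304, so n = 22.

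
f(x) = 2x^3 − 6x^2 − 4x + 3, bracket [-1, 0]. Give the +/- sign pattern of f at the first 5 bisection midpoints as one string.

f(-0.5) = 3.25 > 0, so the root lies in [-1, -0.5]
f(-0.75) = 1.78125 > 0, so the root lies in [-1, -0.75]
f(-0.875) = 0.566406 > 0, so the root lies in [-1, -0.875]
f(-0.9375) = -0.1714 < 0, so the root lies in [-0.9375, -0.875]
f(-0.90625) = 0.2087 > 0, so the root lies in [-0.9375, -0.90625]

+++-+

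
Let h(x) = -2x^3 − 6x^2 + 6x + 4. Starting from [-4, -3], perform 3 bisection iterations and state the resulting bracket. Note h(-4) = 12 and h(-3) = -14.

[-3.75, -3.625]

m = -3.5, h(m) = -4.75 (−); new bracket [-4, -3.5]
m = -3.75, h(m) = 2.59375 (+); new bracket [-3.75, -3.5]
m = -3.625, h(m) = -1.324219 (−); new bracket [-3.75, -3.625]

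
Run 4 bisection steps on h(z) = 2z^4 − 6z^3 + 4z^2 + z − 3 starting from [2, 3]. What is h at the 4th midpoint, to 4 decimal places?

-0.3725

z = 2.5 gives h = 8.875, positive; keep [2, 2.5]
z = 2.25 gives h = 2.414062, positive; keep [2, 2.25]
z = 2.125 gives h = 0.39502, positive; keep [2, 2.125]
z = 2.0625 gives h = -0.3725, negative; keep [2.0625, 2.125]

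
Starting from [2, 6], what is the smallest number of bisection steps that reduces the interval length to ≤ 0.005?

10

Width after n steps is 4/2^n. Need 2^n ≥ 4/0.005 = 800.
2^9 = 512 < 800 ≤ 2^10 = 1024, so n = 10.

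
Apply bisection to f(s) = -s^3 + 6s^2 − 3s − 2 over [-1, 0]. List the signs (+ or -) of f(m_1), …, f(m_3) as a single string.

m = -0.5, f(m) = 1.125 (+); new bracket [-0.5, 0]
m = -0.25, f(m) = -0.859375 (−); new bracket [-0.5, -0.25]
m = -0.375, f(m) = 0.021484 (+); new bracket [-0.375, -0.25]

+-+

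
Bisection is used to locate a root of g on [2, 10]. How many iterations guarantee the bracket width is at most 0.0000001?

27

Width after n steps is 8/2^n. Need 2^n ≥ 8/0.0000001 = 80000000.
2^26 = 67108864 < 80000000 ≤ 2^27 = 134217728, so n = 27.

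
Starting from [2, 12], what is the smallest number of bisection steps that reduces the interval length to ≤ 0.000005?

21

Width after n steps is 10/2^n. Need 2^n ≥ 10/0.000005 = 2000000.
2^20 = 1048576 < 2000000 ≤ 2^21 = 2097152, so n = 21.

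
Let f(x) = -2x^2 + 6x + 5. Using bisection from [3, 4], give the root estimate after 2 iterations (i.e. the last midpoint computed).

x = 3.5 gives f = 1.5, positive; keep [3.5, 4]
x = 3.75 gives f = -0.625, negative; keep [3.5, 3.75]

3.75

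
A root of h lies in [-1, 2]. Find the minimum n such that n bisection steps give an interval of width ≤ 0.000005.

20

Width after n steps is 3/2^n. Need 2^n ≥ 3/0.000005 = 600000.
2^19 = 524288 < 600000 ≤ 2^20 = 1048576, so n = 20.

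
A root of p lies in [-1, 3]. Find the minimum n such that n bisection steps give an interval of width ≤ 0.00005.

17

Width after n steps is 4/2^n. Need 2^n ≥ 4/0.00005 = 80000.
2^16 = 65536 < 80000 ≤ 2^17 = 131072, so n = 17.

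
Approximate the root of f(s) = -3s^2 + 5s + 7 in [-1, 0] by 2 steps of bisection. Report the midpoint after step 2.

midpoint -0.5: f = 3.75 > 0 → [-1, -0.5]
midpoint -0.75: f = 1.5625 > 0 → [-1, -0.75]

-0.75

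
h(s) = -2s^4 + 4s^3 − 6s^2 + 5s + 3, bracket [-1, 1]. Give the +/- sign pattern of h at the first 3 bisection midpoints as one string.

+-+

s = 0 gives h = 3, positive; keep [-1, 0]
s = -0.5 gives h = -1.625, negative; keep [-0.5, 0]
s = -0.25 gives h = 1.304688, positive; keep [-0.5, -0.25]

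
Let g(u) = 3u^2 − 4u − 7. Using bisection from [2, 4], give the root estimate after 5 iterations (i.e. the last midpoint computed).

2.3125

midpoint 3: g = 8 > 0 → [2, 3]
midpoint 2.5: g = 1.75 > 0 → [2, 2.5]
midpoint 2.25: g = -0.8125 < 0 → [2.25, 2.5]
midpoint 2.375: g = 0.4219 > 0 → [2.25, 2.375]
midpoint 2.3125: g = -0.207 < 0 → [2.3125, 2.375]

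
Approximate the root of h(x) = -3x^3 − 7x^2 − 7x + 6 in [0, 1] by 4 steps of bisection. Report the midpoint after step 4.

x = 0.5 gives h = 0.375, positive; keep [0.5, 1]
x = 0.75 gives h = -4.453125, negative; keep [0.5, 0.75]
x = 0.625 gives h = -1.841797, negative; keep [0.5, 0.625]
x = 0.5625 gives h = -0.6863, negative; keep [0.5, 0.5625]

0.5625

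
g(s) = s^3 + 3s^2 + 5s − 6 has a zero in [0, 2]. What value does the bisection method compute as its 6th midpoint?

midpoint 1: g = 3 > 0 → [0, 1]
midpoint 0.5: g = -2.625 < 0 → [0.5, 1]
midpoint 0.75: g = -0.140625 < 0 → [0.75, 1]
midpoint 0.875: g = 1.3418 > 0 → [0.75, 0.875]
midpoint 0.8125: g = 0.5793 > 0 → [0.75, 0.8125]
midpoint 0.78125: g = 0.2141 > 0 → [0.75, 0.78125]

0.78125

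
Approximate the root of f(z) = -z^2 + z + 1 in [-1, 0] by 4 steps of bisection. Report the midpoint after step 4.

m = -0.5, f(m) = 0.25 (+); new bracket [-1, -0.5]
m = -0.75, f(m) = -0.3125 (−); new bracket [-0.75, -0.5]
m = -0.625, f(m) = -0.015625 (−); new bracket [-0.625, -0.5]
m = -0.5625, f(m) = 0.1211 (+); new bracket [-0.625, -0.5625]

-0.5625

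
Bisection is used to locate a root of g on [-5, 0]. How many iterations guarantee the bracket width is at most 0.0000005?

Width after n steps is 5/2^n. Need 2^n ≥ 5/0.0000005 = 10000000.
2^23 = 8388608 < 10000000 ≤ 2^24 = 16777216, so n = 24.

24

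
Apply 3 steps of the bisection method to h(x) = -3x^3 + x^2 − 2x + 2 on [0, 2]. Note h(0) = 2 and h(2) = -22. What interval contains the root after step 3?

[0.5, 0.75]

x = 1 gives h = -2, negative; keep [0, 1]
x = 0.5 gives h = 0.875, positive; keep [0.5, 1]
x = 0.75 gives h = -0.203125, negative; keep [0.5, 0.75]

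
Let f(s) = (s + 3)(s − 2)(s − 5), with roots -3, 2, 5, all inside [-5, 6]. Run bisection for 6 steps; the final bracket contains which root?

-3

s = 0.5 gives f = 23.625, positive; keep [-5, 0.5]
s = -2.25 gives f = 23.109375, positive; keep [-5, -2.25]
s = -3.625 gives f = -30.322266, negative; keep [-3.625, -2.25]
s = -2.9375 gives f = 2.4495, positive; keep [-3.625, -2.9375]
s = -3.28125 gives f = -12.3006, negative; keep [-3.28125, -2.9375]
s = -3.109375 gives f = -4.5318, negative; keep [-3.109375, -2.9375]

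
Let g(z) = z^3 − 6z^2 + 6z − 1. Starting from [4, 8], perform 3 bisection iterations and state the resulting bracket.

[4.5, 5]

midpoint 6: g = 35 > 0 → [4, 6]
midpoint 5: g = 4 > 0 → [4, 5]
midpoint 4.5: g = -4.375 < 0 → [4.5, 5]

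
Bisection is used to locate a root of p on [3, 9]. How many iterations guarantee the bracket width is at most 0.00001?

20

Width after n steps is 6/2^n. Need 2^n ≥ 6/0.00001 = 600000.
2^19 = 524288 < 600000 ≤ 2^20 = 1048576, so n = 20.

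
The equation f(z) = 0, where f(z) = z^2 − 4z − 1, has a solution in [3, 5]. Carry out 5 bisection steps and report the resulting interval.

[4.1875, 4.25]

z = 4 gives f = -1, negative; keep [4, 5]
z = 4.5 gives f = 1.25, positive; keep [4, 4.5]
z = 4.25 gives f = 0.0625, positive; keep [4, 4.25]
z = 4.125 gives f = -0.4844, negative; keep [4.125, 4.25]
z = 4.1875 gives f = -0.2148, negative; keep [4.1875, 4.25]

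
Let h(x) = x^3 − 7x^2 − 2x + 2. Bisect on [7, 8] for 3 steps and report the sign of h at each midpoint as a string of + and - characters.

++-

midpoint 7.5: h = 15.125 > 0 → [7, 7.5]
midpoint 7.25: h = 0.640625 > 0 → [7, 7.25]
midpoint 7.125: h = -5.904297 < 0 → [7.125, 7.25]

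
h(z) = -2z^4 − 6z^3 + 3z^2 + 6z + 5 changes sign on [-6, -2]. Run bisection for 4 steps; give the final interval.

z = -4 gives h = -99, negative; keep [-4, -2]
z = -3 gives h = 14, positive; keep [-4, -3]
z = -3.5 gives h = -22.125, negative; keep [-3.5, -3]
z = -3.25 gives h = 0.0234, positive; keep [-3.5, -3.25]

[-3.5, -3.25]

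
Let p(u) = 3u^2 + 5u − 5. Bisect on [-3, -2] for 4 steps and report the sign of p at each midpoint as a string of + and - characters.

+-+-

midpoint -2.5: p = 1.25 > 0 → [-2.5, -2]
midpoint -2.25: p = -1.0625 < 0 → [-2.5, -2.25]
midpoint -2.375: p = 0.046875 > 0 → [-2.375, -2.25]
midpoint -2.3125: p = -0.5195 < 0 → [-2.375, -2.3125]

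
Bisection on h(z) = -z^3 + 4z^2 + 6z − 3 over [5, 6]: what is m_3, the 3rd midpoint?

m = 5.5, h(m) = -15.375 (−); new bracket [5, 5.5]
m = 5.25, h(m) = -5.953125 (−); new bracket [5, 5.25]
m = 5.125, h(m) = -1.798828 (−); new bracket [5, 5.125]

5.125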